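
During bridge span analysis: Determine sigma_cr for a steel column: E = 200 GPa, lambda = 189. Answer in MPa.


sigma_cr = pi^2 * E / lambda^2
= 9.8696 * 200000.0 / 189^2
= 9.8696 * 200000.0 / 35721
= 55.2594 MPa

55.2594 MPa


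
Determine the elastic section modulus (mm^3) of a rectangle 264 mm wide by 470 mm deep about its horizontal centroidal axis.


S = b * h^2 / 6
= 264 * 470^2 / 6
= 264 * 220900 / 6
= 9719600.0 mm^3

9719600.0 mm^3


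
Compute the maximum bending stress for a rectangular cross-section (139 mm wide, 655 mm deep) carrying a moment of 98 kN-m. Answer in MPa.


I = b * h^3 / 12 = 139 * 655^3 / 12 = 3255048427.08 mm^4
y = h / 2 = 655 / 2 = 327.5 mm
M = 98 kN-m = 98000000.0 N-mm
sigma = M * y / I = 98000000.0 * 327.5 / 3255048427.08
= 9.86 MPa

9.86 MPa


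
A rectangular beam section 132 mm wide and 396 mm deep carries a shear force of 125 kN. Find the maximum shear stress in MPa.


A = b * h = 132 * 396 = 52272 mm^2
V = 125 kN = 125000.0 N
tau_max = 1.5 * V / A = 1.5 * 125000.0 / 52272
= 3.587 MPa

3.587 MPa


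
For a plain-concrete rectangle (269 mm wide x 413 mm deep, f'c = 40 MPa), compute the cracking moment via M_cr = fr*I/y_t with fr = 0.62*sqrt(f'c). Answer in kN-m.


fr = 0.62 * sqrt(40) = 0.62 * 6.3246 = 3.9212 MPa
I = 269 * 413^3 / 12 = 1579142016.08 mm^4
y_t = 206.5 mm
M_cr = fr * I / y_t = 3.9212 * 1579142016.08 / 206.5 N-mm
= 29.9863 kN-m

29.9863 kN-m


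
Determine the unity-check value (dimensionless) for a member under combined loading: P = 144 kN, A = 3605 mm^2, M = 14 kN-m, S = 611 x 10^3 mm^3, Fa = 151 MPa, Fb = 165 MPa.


f_a = P / A = 144000.0 / 3605 = 39.9445 MPa
f_b = M / S = 14000000.0 / 611000.0 = 22.9133 MPa
Ratio = f_a / Fa + f_b / Fb
= 39.9445 / 151 + 22.9133 / 165
= 0.4034 (dimensionless)

0.4034 (dimensionless)


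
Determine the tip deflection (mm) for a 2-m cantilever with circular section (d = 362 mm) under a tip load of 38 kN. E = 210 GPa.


I = pi * d^4 / 64 = pi * 362^4 / 64 = 842954592.04 mm^4
L = 2000.0 mm, P = 38000.0 N, E = 210000.0 MPa
delta = P * L^3 / (3 * E * I)
= 38000.0 * 2000.0^3 / (3 * 210000.0 * 842954592.04)
= 0.5724 mm

0.5724 mm


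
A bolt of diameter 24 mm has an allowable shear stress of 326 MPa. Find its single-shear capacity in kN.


A = pi * d^2 / 4 = pi * 24^2 / 4 = 452.3893 mm^2
V = f_v * A / 1000 = 326 * 452.3893 / 1000
= 147.4789 kN

147.4789 kN


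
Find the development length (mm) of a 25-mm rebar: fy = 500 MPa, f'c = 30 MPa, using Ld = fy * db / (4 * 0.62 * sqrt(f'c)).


Ld = (fy * db) / (4 * 0.62 * sqrt(f'c))
= (500 * 25) / (4 * 0.62 * sqrt(30))
= 12500 / 13.5835
= 920.23 mm

920.23 mm


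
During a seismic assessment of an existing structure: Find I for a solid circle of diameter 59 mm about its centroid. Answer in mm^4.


r = d / 2 = 59 / 2 = 29.5 mm
I = pi * r^4 / 4 = pi * 29.5^4 / 4
= 594809.57 mm^4

594809.57 mm^4


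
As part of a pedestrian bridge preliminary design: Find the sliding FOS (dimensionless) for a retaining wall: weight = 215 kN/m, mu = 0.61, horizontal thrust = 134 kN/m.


Resisting force = mu * W = 0.61 * 215 = 131.15 kN/m
FOS = Resisting / Driving = 131.15 / 134
= 0.9787 (dimensionless)

0.9787 (dimensionless)


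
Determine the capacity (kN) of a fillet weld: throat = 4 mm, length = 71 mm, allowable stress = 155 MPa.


Strength = throat * length * allowable stress
= 4 * 71 * 155 N
= 44020 N
= 44.02 kN

44.02 kN


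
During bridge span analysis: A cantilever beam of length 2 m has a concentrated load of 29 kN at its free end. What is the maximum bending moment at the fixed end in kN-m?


For a cantilever with a point load at the free end:
M_max = P * L = 29 * 2 = 58 kN-m

58 kN-m


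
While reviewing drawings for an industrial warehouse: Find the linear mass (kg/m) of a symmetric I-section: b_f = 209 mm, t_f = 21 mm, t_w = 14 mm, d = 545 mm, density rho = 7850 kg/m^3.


A_flanges = 2 * 209 * 21 = 8778 mm^2
A_web = (545 - 2 * 21) * 14 = 7042 mm^2
A_total = 8778 + 7042 = 15820 mm^2 = 0.015820 m^2
Weight = rho * A = 7850 * 0.015820 = 124.187 kg/m

124.187 kg/m


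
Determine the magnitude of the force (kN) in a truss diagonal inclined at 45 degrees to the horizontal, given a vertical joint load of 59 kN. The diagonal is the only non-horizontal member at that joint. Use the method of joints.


At the joint, only the diagonal has a vertical component, so vertical equilibrium gives:
F * sin(45) = 59
F = 59 / sin(45)
= 59 / 0.707107
= 83.44 kN

83.44 kN


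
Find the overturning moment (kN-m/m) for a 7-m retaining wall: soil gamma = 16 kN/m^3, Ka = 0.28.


Pa = 0.5 * Ka * gamma * H^2
= 0.5 * 0.28 * 16 * 7^2
= 109.76 kN/m
Arm = H / 3 = 7 / 3 = 2.3333 m
Mo = Pa * arm = Pa * H / 3 = 109.76 * 7 / 3 = 256.1067 kN-m/m

256.1067 kN-m/m


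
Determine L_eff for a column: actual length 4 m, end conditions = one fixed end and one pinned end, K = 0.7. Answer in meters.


L_eff = K * L
= 0.7 * 4
= 2.8 m

2.8 m


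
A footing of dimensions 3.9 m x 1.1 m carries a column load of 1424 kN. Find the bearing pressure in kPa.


A = 3.9 * 1.1 = 4.29 m^2
q = P / A = 1424 / 4.29
= 331.9347 kPa

331.9347 kPa


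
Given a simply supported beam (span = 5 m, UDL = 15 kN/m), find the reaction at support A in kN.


Total load = w * L = 15 * 5 = 75 kN
By symmetry, each reaction R = total / 2 = 75 / 2 = 37.5 kN

37.5 kN


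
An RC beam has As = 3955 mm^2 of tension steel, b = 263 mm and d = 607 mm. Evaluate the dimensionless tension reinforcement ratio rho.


rho = As / (b * d)
= 3955 / (263 * 607)
= 3955 / 159641
= 0.024774 (dimensionless)

0.024774 (dimensionless)


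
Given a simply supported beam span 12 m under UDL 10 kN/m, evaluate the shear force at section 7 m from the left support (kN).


R_A = w * L / 2 = 10 * 12 / 2 = 60.0 kN
V(x) = R_A - w * x = 60.0 - 10 * 7
= -10.0 kN

-10.0 kN


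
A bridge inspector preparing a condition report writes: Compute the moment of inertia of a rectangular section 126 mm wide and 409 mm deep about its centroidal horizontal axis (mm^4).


I = b * h^3 / 12
= 126 * 409^3 / 12
= 126 * 68417929 / 12
= 718388254.5 mm^4

718388254.5 mm^4


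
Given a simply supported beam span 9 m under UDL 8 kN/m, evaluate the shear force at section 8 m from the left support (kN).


R_A = w * L / 2 = 8 * 9 / 2 = 36.0 kN
V(x) = R_A - w * x = 36.0 - 8 * 8
= -28.0 kN

-28.0 kN


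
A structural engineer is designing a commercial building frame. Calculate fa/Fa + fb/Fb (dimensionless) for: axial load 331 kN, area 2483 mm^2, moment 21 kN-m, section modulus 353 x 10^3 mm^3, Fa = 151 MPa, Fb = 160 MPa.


f_a = P / A = 331000.0 / 2483 = 133.3065 MPa
f_b = M / S = 21000000.0 / 353000.0 = 59.4901 MPa
Ratio = f_a / Fa + f_b / Fb
= 133.3065 / 151 + 59.4901 / 160
= 1.2546 (dimensionless)

1.2546 (dimensionless)


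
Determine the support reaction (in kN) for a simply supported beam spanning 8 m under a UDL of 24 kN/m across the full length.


Total load = w * L = 24 * 8 = 192 kN
By symmetry, each reaction R = total / 2 = 192 / 2 = 96.0 kN

96.0 kN


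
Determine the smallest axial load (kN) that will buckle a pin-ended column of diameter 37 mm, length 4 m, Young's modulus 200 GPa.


I = pi * d^4 / 64 = 91997.66 mm^4
L = 4000.0 mm
P_cr = pi^2 * E * I / L^2
= 9.8696 * 200000.0 * 91997.66 / 4000.0^2
= 11349.76 N = 11.3498 kN

11.3498 kN


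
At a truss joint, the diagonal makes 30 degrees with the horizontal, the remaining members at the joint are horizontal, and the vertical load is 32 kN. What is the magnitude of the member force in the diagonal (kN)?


At the joint, only the diagonal has a vertical component, so vertical equilibrium gives:
F * sin(30) = 32
F = 32 / sin(30)
= 32 / 0.5
= 64.0 kN

64.0 kN


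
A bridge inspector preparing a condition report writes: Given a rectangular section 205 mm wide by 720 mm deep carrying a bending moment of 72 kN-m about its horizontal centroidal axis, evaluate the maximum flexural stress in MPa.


I = b * h^3 / 12 = 205 * 720^3 / 12 = 6376320000.0 mm^4
y = h / 2 = 720 / 2 = 360.0 mm
M = 72 kN-m = 72000000.0 N-mm
sigma = M * y / I = 72000000.0 * 360.0 / 6376320000.0
= 4.07 MPa

4.07 MPa


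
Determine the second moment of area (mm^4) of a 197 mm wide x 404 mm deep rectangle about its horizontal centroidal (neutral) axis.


I = b * h^3 / 12
= 197 * 404^3 / 12
= 197 * 65939264 / 12
= 1082502917.33 mm^4

1082502917.33 mm^4


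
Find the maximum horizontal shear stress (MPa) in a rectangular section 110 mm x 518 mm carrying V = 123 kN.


A = b * h = 110 * 518 = 56980 mm^2
V = 123 kN = 123000.0 N
tau_max = 1.5 * V / A = 1.5 * 123000.0 / 56980
= 3.238 MPa

3.238 MPa


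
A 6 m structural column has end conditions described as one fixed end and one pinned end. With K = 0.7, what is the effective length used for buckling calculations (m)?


L_eff = K * L
= 0.7 * 6
= 4.2 m

4.2 m


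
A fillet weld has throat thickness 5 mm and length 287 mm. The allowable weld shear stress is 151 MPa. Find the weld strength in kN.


Strength = throat * length * allowable stress
= 5 * 287 * 151 N
= 216685 N
= 216.69 kN

216.69 kN


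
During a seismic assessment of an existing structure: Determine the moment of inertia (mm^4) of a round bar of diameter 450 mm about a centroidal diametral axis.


r = d / 2 = 450 / 2 = 225.0 mm
I = pi * r^4 / 4 = pi * 225.0^4 / 4
= 2012889589.86 mm^4

2012889589.86 mm^4


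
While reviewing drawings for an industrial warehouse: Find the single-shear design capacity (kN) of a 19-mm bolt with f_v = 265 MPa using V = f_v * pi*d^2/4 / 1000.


A = pi * d^2 / 4 = pi * 19^2 / 4 = 283.5287 mm^2
V = f_v * A / 1000 = 265 * 283.5287 / 1000
= 75.1351 kN

75.1351 kN


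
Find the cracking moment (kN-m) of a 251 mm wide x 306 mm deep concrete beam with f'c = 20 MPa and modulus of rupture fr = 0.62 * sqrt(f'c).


fr = 0.62 * sqrt(20) = 0.62 * 4.4721 = 2.7727 MPa
I = 251 * 306^3 / 12 = 599317218.0 mm^4
y_t = 153.0 mm
M_cr = fr * I / y_t = 2.7727 * 599317218.0 / 153.0 N-mm
= 10.8611 kN-m

10.8611 kN-m


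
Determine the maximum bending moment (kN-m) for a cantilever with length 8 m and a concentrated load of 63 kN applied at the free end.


For a cantilever with a point load at the free end:
M_max = P * L = 63 * 8 = 504 kN-m

504 kN-m


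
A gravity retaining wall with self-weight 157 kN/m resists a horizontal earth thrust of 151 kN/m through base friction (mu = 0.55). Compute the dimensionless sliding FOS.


Resisting force = mu * W = 0.55 * 157 = 86.35 kN/m
FOS = Resisting / Driving = 86.35 / 151
= 0.5719 (dimensionless)

0.5719 (dimensionless)


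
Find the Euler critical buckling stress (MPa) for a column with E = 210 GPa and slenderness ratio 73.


sigma_cr = pi^2 * E / lambda^2
= 9.8696 * 210000.0 / 73^2
= 9.8696 * 210000.0 / 5329
= 388.9317 MPa

388.9317 MPa


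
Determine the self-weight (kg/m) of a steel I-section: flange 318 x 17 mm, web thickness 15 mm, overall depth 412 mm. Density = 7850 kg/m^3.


A_flanges = 2 * 318 * 17 = 10812 mm^2
A_web = (412 - 2 * 17) * 15 = 5670 mm^2
A_total = 10812 + 5670 = 16482 mm^2 = 0.016482 m^2
Weight = rho * A = 7850 * 0.016482 = 129.3837 kg/m

129.3837 kg/m


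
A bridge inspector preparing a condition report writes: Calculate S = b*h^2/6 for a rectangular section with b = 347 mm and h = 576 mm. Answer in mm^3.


S = b * h^2 / 6
= 347 * 576^2 / 6
= 347 * 331776 / 6
= 19187712.0 mm^3

19187712.0 mm^3


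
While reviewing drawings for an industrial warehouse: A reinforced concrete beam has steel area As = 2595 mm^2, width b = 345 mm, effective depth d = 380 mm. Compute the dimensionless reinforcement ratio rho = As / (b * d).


rho = As / (b * d)
= 2595 / (345 * 380)
= 2595 / 131100
= 0.019794 (dimensionless)

0.019794 (dimensionless)


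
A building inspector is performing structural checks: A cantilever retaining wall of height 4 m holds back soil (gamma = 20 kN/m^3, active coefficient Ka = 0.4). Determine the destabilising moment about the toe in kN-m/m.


Pa = 0.5 * Ka * gamma * H^2
= 0.5 * 0.4 * 20 * 4^2
= 64.0 kN/m
Arm = H / 3 = 4 / 3 = 1.3333 m
Mo = Pa * arm = Pa * H / 3 = 64.0 * 4 / 3 = 85.3333 kN-m/m

85.3333 kN-m/m


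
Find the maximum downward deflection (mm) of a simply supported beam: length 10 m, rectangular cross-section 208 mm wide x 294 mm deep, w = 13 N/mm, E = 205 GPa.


I = 208 * 294^3 / 12 = 440477856.0 mm^4
L = 10000.0 mm, w = 13 N/mm, E = 205000.0 MPa
delta = 5 * w * L^4 / (384 * E * I)
= 5 * 13 * 10000.0^4 / (384 * 205000.0 * 440477856.0)
= 18.7458 mm

18.7458 mm


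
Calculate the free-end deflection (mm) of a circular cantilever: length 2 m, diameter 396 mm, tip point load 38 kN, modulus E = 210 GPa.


I = pi * d^4 / 64 = pi * 396^4 / 64 = 1207120547.23 mm^4
L = 2000.0 mm, P = 38000.0 N, E = 210000.0 MPa
delta = P * L^3 / (3 * E * I)
= 38000.0 * 2000.0^3 / (3 * 210000.0 * 1207120547.23)
= 0.3997 mm

0.3997 mm


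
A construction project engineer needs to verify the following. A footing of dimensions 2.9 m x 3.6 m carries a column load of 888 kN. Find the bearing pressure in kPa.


A = 2.9 * 3.6 = 10.44 m^2
q = P / A = 888 / 10.44
= 85.0575 kPa

85.0575 kPa


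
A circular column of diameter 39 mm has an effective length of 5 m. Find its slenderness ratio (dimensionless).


Radius of gyration r = d / 4 = 39 / 4 = 9.75 mm
L_eff = 5000.0 mm
Slenderness ratio = L / r = 5000.0 / 9.75 = 512.82 (dimensionless)

512.82 (dimensionless)


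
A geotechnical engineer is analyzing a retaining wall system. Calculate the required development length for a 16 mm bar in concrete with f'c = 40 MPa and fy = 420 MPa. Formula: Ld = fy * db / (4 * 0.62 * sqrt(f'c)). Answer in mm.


Ld = (fy * db) / (4 * 0.62 * sqrt(f'c))
= (420 * 16) / (4 * 0.62 * sqrt(40))
= 6720 / 15.6849
= 428.44 mm

428.44 mm


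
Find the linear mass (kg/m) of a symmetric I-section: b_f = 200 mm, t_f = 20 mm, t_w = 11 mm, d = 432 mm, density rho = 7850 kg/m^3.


A_flanges = 2 * 200 * 20 = 8000 mm^2
A_web = (432 - 2 * 20) * 11 = 4312 mm^2
A_total = 8000 + 4312 = 12312 mm^2 = 0.012312 m^2
Weight = rho * A = 7850 * 0.012312 = 96.6492 kg/m

96.6492 kg/m


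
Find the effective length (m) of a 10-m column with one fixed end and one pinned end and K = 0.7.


L_eff = K * L
= 0.7 * 10
= 7.0 m

7.0 m


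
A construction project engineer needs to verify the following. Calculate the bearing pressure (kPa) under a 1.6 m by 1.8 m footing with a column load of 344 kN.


A = 1.6 * 1.8 = 2.88 m^2
q = P / A = 344 / 2.88
= 119.4444 kPa

119.4444 kPa


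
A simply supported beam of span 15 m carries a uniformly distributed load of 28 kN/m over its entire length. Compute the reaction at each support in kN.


Total load = w * L = 28 * 15 = 420 kN
By symmetry, each reaction R = total / 2 = 420 / 2 = 210.0 kN

210.0 kN


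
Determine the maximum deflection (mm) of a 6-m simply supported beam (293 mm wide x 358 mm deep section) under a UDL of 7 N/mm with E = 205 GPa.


I = 293 * 358^3 / 12 = 1120302884.67 mm^4
L = 6000.0 mm, w = 7 N/mm, E = 205000.0 MPa
delta = 5 * w * L^4 / (384 * E * I)
= 5 * 7 * 6000.0^4 / (384 * 205000.0 * 1120302884.67)
= 0.5143 mm

0.5143 mm


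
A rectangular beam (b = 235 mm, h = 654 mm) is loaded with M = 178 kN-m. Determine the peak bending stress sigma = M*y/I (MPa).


I = b * h^3 / 12 = 235 * 654^3 / 12 = 5477972670.0 mm^4
y = h / 2 = 654 / 2 = 327.0 mm
M = 178 kN-m = 178000000.0 N-mm
sigma = M * y / I = 178000000.0 * 327.0 / 5477972670.0
= 10.63 MPa

10.63 MPa


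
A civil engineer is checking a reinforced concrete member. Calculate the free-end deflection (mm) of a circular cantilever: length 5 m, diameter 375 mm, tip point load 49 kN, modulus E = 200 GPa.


I = pi * d^4 / 64 = pi * 375^4 / 64 = 970722217.33 mm^4
L = 5000.0 mm, P = 49000.0 N, E = 200000.0 MPa
delta = P * L^3 / (3 * E * I)
= 49000.0 * 5000.0^3 / (3 * 200000.0 * 970722217.33)
= 10.5162 mm

10.5162 mm


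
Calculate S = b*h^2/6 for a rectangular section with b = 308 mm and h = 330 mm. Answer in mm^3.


S = b * h^2 / 6
= 308 * 330^2 / 6
= 308 * 108900 / 6
= 5590200.0 mm^3

5590200.0 mm^3


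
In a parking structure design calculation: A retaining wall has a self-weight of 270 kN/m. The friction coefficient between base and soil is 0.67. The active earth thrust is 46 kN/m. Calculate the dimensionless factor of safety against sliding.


Resisting force = mu * W = 0.67 * 270 = 180.9 kN/m
FOS = Resisting / Driving = 180.9 / 46
= 3.9326 (dimensionless)

3.9326 (dimensionless)


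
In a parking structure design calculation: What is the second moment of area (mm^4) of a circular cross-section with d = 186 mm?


r = d / 2 = 186 / 2 = 93.0 mm
I = pi * r^4 / 4 = pi * 93.0^4 / 4
= 58751867.48 mm^4

58751867.48 mm^4


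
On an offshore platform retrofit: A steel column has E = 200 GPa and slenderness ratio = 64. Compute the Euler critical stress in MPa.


sigma_cr = pi^2 * E / lambda^2
= 9.8696 * 200000.0 / 64^2
= 9.8696 * 200000.0 / 4096
= 481.9143 MPa

481.9143 MPa


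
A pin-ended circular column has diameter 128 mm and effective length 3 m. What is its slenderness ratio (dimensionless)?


Radius of gyration r = d / 4 = 128 / 4 = 32.0 mm
L_eff = 3000.0 mm
Slenderness ratio = L / r = 3000.0 / 32.0 = 93.75 (dimensionless)

93.75 (dimensionless)


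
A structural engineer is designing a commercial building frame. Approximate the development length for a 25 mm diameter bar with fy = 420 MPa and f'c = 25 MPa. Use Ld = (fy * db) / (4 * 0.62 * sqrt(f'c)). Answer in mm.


Ld = (fy * db) / (4 * 0.62 * sqrt(f'c))
= (420 * 25) / (4 * 0.62 * sqrt(25))
= 10500 / 12.4
= 846.77 mm

846.77 mm


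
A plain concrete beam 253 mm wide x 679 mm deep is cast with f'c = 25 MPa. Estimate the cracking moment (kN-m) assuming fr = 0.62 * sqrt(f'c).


fr = 0.62 * sqrt(25) = 0.62 * 5.0 = 3.1 MPa
I = 253 * 679^3 / 12 = 6600070855.58 mm^4
y_t = 339.5 mm
M_cr = fr * I / y_t = 3.1 * 6600070855.58 / 339.5 N-mm
= 60.2657 kN-m

60.2657 kN-m


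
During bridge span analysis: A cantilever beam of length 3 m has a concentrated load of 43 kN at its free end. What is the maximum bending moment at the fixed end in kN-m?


For a cantilever with a point load at the free end:
M_max = P * L = 43 * 3 = 129 kN-m

129 kN-m


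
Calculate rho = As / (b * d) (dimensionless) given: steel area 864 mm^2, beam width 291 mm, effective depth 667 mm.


rho = As / (b * d)
= 864 / (291 * 667)
= 864 / 194097
= 0.004451 (dimensionless)

0.004451 (dimensionless)


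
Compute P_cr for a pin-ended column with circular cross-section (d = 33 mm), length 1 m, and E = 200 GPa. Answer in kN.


I = pi * d^4 / 64 = 58213.76 mm^4
L = 1000.0 mm
P_cr = pi^2 * E * I / L^2
= 9.8696 * 200000.0 * 58213.76 / 1000.0^2
= 114909.36 N = 114.9094 kN

114.9094 kN


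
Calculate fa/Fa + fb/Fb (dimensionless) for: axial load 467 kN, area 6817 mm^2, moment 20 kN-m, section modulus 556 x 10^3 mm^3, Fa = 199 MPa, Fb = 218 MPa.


f_a = P / A = 467000.0 / 6817 = 68.5052 MPa
f_b = M / S = 20000000.0 / 556000.0 = 35.9712 MPa
Ratio = f_a / Fa + f_b / Fb
= 68.5052 / 199 + 35.9712 / 218
= 0.5093 (dimensionless)

0.5093 (dimensionless)


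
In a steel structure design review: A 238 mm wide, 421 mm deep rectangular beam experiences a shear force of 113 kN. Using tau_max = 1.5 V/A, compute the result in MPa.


A = b * h = 238 * 421 = 100198 mm^2
V = 113 kN = 113000.0 N
tau_max = 1.5 * V / A = 1.5 * 113000.0 / 100198
= 1.6917 MPa

1.6917 MPa


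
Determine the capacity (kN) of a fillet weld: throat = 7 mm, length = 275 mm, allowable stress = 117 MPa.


Strength = throat * length * allowable stress
= 7 * 275 * 117 N
= 225225 N
= 225.22 kN

225.22 kN


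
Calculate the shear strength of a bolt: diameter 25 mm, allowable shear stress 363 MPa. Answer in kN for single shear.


A = pi * d^2 / 4 = pi * 25^2 / 4 = 490.8739 mm^2
V = f_v * A / 1000 = 363 * 490.8739 / 1000
= 178.1872 kN

178.1872 kN


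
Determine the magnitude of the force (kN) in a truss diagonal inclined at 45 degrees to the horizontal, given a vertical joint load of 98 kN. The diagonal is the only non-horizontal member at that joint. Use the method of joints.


At the joint, only the diagonal has a vertical component, so vertical equilibrium gives:
F * sin(45) = 98
F = 98 / sin(45)
= 98 / 0.707107
= 138.59 kN

138.59 kN


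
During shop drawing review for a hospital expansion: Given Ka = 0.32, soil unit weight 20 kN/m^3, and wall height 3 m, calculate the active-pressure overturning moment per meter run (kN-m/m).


Pa = 0.5 * Ka * gamma * H^2
= 0.5 * 0.32 * 20 * 3^2
= 28.8 kN/m
Arm = H / 3 = 3 / 3 = 1.0 m
Mo = Pa * arm = Pa * H / 3 = 28.8 * 3 / 3 = 28.8 kN-m/m

28.8 kN-m/m


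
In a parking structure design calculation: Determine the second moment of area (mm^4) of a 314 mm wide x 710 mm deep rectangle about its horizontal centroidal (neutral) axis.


I = b * h^3 / 12
= 314 * 710^3 / 12
= 314 * 357911000 / 12
= 9365337833.33 mm^4

9365337833.33 mm^4


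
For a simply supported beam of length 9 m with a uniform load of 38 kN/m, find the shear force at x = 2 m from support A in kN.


R_A = w * L / 2 = 38 * 9 / 2 = 171.0 kN
V(x) = R_A - w * x = 171.0 - 38 * 2
= 95.0 kN

95.0 kN


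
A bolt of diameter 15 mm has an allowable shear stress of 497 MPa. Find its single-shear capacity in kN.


A = pi * d^2 / 4 = pi * 15^2 / 4 = 176.7146 mm^2
V = f_v * A / 1000 = 497 * 176.7146 / 1000
= 87.8271 kN

87.8271 kN


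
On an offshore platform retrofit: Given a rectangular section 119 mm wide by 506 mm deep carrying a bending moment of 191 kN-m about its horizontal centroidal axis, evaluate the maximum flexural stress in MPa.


I = b * h^3 / 12 = 119 * 506^3 / 12 = 1284745975.33 mm^4
y = h / 2 = 506 / 2 = 253.0 mm
M = 191 kN-m = 191000000.0 N-mm
sigma = M * y / I = 191000000.0 * 253.0 / 1284745975.33
= 37.61 MPa

37.61 MPa


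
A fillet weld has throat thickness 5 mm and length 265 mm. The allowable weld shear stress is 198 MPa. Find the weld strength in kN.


Strength = throat * length * allowable stress
= 5 * 265 * 198 N
= 262350 N
= 262.35 kN

262.35 kN


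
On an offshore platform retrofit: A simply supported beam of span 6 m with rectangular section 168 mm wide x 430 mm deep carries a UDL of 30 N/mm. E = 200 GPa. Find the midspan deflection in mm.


I = 168 * 430^3 / 12 = 1113098000.0 mm^4
L = 6000.0 mm, w = 30 N/mm, E = 200000.0 MPa
delta = 5 * w * L^4 / (384 * E * I)
= 5 * 30 * 6000.0^4 / (384 * 200000.0 * 1113098000.0)
= 2.2741 mm

2.2741 mm


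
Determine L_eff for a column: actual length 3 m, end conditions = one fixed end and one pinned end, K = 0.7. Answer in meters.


L_eff = K * L
= 0.7 * 3
= 2.1 m

2.1 m


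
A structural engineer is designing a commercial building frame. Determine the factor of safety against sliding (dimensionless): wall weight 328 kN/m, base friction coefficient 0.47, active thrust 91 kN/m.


Resisting force = mu * W = 0.47 * 328 = 154.16 kN/m
FOS = Resisting / Driving = 154.16 / 91
= 1.6941 (dimensionless)

1.6941 (dimensionless)


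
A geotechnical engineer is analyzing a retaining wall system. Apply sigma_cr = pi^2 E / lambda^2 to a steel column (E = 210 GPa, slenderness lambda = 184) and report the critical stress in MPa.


sigma_cr = pi^2 * E / lambda^2
= 9.8696 * 210000.0 / 184^2
= 9.8696 * 210000.0 / 33856
= 61.2186 MPa

61.2186 MPa


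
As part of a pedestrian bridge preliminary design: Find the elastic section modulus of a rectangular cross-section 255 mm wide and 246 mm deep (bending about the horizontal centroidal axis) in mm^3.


S = b * h^2 / 6
= 255 * 246^2 / 6
= 255 * 60516 / 6
= 2571930.0 mm^3

2571930.0 mm^3


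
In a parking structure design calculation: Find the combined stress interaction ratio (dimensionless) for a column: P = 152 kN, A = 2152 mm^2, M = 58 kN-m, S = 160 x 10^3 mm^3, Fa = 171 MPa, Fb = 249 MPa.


f_a = P / A = 152000.0 / 2152 = 70.632 MPa
f_b = M / S = 58000000.0 / 160000.0 = 362.5 MPa
Ratio = f_a / Fa + f_b / Fb
= 70.632 / 171 + 362.5 / 249
= 1.8689 (dimensionless)

1.8689 (dimensionless)


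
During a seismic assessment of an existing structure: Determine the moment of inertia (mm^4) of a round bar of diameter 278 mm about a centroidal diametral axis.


r = d / 2 = 278 / 2 = 139.0 mm
I = pi * r^4 / 4 = pi * 139.0^4 / 4
= 293189952.0 mm^4

293189952.0 mm^4


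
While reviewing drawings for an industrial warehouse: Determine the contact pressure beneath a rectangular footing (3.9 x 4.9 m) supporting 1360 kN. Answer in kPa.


A = 3.9 * 4.9 = 19.11 m^2
q = P / A = 1360 / 19.11
= 71.1669 kPa

71.1669 kPa


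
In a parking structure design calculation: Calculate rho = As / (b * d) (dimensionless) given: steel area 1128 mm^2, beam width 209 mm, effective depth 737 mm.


rho = As / (b * d)
= 1128 / (209 * 737)
= 1128 / 154033
= 0.007323 (dimensionless)

0.007323 (dimensionless)


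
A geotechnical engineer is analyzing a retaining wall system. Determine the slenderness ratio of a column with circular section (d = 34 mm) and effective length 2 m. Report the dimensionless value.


Radius of gyration r = d / 4 = 34 / 4 = 8.5 mm
L_eff = 2000.0 mm
Slenderness ratio = L / r = 2000.0 / 8.5 = 235.29 (dimensionless)

235.29 (dimensionless)


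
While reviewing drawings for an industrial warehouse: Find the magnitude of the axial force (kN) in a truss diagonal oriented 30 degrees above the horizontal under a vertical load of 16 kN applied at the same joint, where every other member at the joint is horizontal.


At the joint, only the diagonal has a vertical component, so vertical equilibrium gives:
F * sin(30) = 16
F = 16 / sin(30)
= 16 / 0.5
= 32.0 kN

32.0 kN


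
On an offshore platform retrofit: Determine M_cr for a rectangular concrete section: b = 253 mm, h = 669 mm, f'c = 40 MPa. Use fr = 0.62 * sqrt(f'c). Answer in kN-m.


fr = 0.62 * sqrt(40) = 0.62 * 6.3246 = 3.9212 MPa
I = 253 * 669^3 / 12 = 6312736014.75 mm^4
y_t = 334.5 mm
M_cr = fr * I / y_t = 3.9212 * 6312736014.75 / 334.5 N-mm
= 74.002 kN-m

74.002 kN-m


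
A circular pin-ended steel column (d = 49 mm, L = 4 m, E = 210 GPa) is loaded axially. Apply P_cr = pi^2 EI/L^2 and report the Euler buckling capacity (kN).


I = pi * d^4 / 64 = 282979.01 mm^4
L = 4000.0 mm
P_cr = pi^2 * E * I / L^2
= 9.8696 * 210000.0 * 282979.01 / 4000.0^2
= 36656.69 N = 36.6567 kN

36.6567 kN


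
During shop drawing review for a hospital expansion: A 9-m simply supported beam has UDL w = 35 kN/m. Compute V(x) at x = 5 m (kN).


R_A = w * L / 2 = 35 * 9 / 2 = 157.5 kN
V(x) = R_A - w * x = 157.5 - 35 * 5
= -17.5 kN

-17.5 kN


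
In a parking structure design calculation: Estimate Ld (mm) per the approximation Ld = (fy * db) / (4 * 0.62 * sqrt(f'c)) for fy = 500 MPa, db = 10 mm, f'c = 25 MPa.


Ld = (fy * db) / (4 * 0.62 * sqrt(f'c))
= (500 * 10) / (4 * 0.62 * sqrt(25))
= 5000 / 12.4
= 403.23 mm

403.23 mm


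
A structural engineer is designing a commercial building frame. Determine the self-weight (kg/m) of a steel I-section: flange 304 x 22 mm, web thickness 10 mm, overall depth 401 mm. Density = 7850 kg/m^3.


A_flanges = 2 * 304 * 22 = 13376 mm^2
A_web = (401 - 2 * 22) * 10 = 3570 mm^2
A_total = 13376 + 3570 = 16946 mm^2 = 0.016946 m^2
Weight = rho * A = 7850 * 0.016946 = 133.0261 kg/m

133.0261 kg/m


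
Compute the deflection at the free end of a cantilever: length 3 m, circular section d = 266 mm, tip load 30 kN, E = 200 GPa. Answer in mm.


I = pi * d^4 / 64 = pi * 266^4 / 64 = 245751651.6 mm^4
L = 3000.0 mm, P = 30000.0 N, E = 200000.0 MPa
delta = P * L^3 / (3 * E * I)
= 30000.0 * 3000.0^3 / (3 * 200000.0 * 245751651.6)
= 5.4934 mm

5.4934 mm


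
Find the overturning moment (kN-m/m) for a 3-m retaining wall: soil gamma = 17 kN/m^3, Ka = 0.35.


Pa = 0.5 * Ka * gamma * H^2
= 0.5 * 0.35 * 17 * 3^2
= 26.775 kN/m
Arm = H / 3 = 3 / 3 = 1.0 m
Mo = Pa * arm = Pa * H / 3 = 26.775 * 3 / 3 = 26.775 kN-m/m

26.775 kN-m/m


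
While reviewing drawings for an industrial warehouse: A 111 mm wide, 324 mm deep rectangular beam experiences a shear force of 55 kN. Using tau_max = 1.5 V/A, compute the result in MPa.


A = b * h = 111 * 324 = 35964 mm^2
V = 55 kN = 55000.0 N
tau_max = 1.5 * V / A = 1.5 * 55000.0 / 35964
= 2.294 MPa

2.294 MPa


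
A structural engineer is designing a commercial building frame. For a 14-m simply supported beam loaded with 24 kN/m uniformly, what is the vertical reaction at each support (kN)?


Total load = w * L = 24 * 14 = 336 kN
By symmetry, each reaction R = total / 2 = 336 / 2 = 168.0 kN

168.0 kN


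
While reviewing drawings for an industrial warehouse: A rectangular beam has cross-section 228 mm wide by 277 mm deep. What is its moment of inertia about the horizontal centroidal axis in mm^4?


I = b * h^3 / 12
= 228 * 277^3 / 12
= 228 * 21253933 / 12
= 403824727.0 mm^4

403824727.0 mm^4


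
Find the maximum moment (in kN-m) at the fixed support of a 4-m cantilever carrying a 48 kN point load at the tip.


For a cantilever with a point load at the free end:
M_max = P * L = 48 * 4 = 192 kN-m

192 kN-m


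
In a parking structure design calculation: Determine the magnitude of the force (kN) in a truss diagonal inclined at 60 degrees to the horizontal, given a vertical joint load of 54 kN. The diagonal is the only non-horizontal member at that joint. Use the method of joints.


At the joint, only the diagonal has a vertical component, so vertical equilibrium gives:
F * sin(60) = 54
F = 54 / sin(60)
= 54 / 0.866025
= 62.35 kN

62.35 kN


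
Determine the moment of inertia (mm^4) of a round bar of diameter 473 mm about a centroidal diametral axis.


r = d / 2 = 473 / 2 = 236.5 mm
I = pi * r^4 / 4 = pi * 236.5^4 / 4
= 2457052644.18 mm^4

2457052644.18 mm^4


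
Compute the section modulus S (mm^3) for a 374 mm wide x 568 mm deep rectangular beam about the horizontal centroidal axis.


S = b * h^2 / 6
= 374 * 568^2 / 6
= 374 * 322624 / 6
= 20110229.33 mm^3

20110229.33 mm^3


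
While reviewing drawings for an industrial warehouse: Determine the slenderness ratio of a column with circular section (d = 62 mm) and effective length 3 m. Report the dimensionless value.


Radius of gyration r = d / 4 = 62 / 4 = 15.5 mm
L_eff = 3000.0 mm
Slenderness ratio = L / r = 3000.0 / 15.5 = 193.55 (dimensionless)

193.55 (dimensionless)


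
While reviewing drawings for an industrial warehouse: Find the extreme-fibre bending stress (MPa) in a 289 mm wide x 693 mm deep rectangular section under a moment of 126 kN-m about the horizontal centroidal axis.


I = b * h^3 / 12 = 289 * 693^3 / 12 = 8015235747.75 mm^4
y = h / 2 = 693 / 2 = 346.5 mm
M = 126 kN-m = 126000000.0 N-mm
sigma = M * y / I = 126000000.0 * 346.5 / 8015235747.75
= 5.45 MPa

5.45 MPa


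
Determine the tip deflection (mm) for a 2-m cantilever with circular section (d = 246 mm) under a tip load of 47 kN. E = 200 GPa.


I = pi * d^4 / 64 = pi * 246^4 / 64 = 179767147.47 mm^4
L = 2000.0 mm, P = 47000.0 N, E = 200000.0 MPa
delta = P * L^3 / (3 * E * I)
= 47000.0 * 2000.0^3 / (3 * 200000.0 * 179767147.47)
= 3.486 mm

3.486 mm


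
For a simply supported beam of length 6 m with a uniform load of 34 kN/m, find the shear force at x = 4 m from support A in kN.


R_A = w * L / 2 = 34 * 6 / 2 = 102.0 kN
V(x) = R_A - w * x = 102.0 - 34 * 4
= -34.0 kN

-34.0 kN


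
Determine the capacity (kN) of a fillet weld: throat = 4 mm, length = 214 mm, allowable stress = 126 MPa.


Strength = throat * length * allowable stress
= 4 * 214 * 126 N
= 107856 N
= 107.86 kN

107.86 kN


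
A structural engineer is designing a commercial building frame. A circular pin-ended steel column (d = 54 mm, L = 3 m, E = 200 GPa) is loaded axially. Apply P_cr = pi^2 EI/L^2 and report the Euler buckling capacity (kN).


I = pi * d^4 / 64 = 417392.79 mm^4
L = 3000.0 mm
P_cr = pi^2 * E * I / L^2
= 9.8696 * 200000.0 * 417392.79 / 3000.0^2
= 91544.48 N = 91.5445 kN

91.5445 kN


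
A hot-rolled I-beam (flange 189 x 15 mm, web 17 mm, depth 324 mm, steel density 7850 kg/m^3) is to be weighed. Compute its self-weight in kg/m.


A_flanges = 2 * 189 * 15 = 5670 mm^2
A_web = (324 - 2 * 15) * 17 = 4998 mm^2
A_total = 5670 + 4998 = 10668 mm^2 = 0.010668 m^2
Weight = rho * A = 7850 * 0.010668 = 83.7438 kg/m

83.7438 kg/m


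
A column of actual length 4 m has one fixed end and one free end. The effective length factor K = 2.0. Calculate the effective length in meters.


L_eff = K * L
= 2.0 * 4
= 8.0 m

8.0 m


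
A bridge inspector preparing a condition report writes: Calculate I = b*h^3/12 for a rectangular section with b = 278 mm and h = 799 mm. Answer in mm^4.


I = b * h^3 / 12
= 278 * 799^3 / 12
= 278 * 510082399 / 12
= 11816908910.17 mm^4

11816908910.17 mm^4


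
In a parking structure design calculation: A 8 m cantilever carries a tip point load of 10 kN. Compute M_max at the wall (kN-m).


For a cantilever with a point load at the free end:
M_max = P * L = 10 * 8 = 80 kN-m

80 kN-m


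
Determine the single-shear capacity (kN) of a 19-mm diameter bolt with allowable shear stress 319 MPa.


A = pi * d^2 / 4 = pi * 19^2 / 4 = 283.5287 mm^2
V = f_v * A / 1000 = 319 * 283.5287 / 1000
= 90.4457 kN

90.4457 kN


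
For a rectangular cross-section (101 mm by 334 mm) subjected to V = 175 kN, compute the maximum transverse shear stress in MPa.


A = b * h = 101 * 334 = 33734 mm^2
V = 175 kN = 175000.0 N
tau_max = 1.5 * V / A = 1.5 * 175000.0 / 33734
= 7.7815 MPa

7.7815 MPa


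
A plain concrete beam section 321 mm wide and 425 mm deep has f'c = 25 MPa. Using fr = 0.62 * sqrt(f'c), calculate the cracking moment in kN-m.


fr = 0.62 * sqrt(25) = 0.62 * 5.0 = 3.1 MPa
I = 321 * 425^3 / 12 = 2053480468.75 mm^4
y_t = 212.5 mm
M_cr = fr * I / y_t = 3.1 * 2053480468.75 / 212.5 N-mm
= 29.9567 kN-m

29.9567 kN-m


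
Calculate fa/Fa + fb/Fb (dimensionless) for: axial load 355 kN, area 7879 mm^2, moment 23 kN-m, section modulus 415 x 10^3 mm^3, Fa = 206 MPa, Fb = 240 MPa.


f_a = P / A = 355000.0 / 7879 = 45.0565 MPa
f_b = M / S = 23000000.0 / 415000.0 = 55.4217 MPa
Ratio = f_a / Fa + f_b / Fb
= 45.0565 / 206 + 55.4217 / 240
= 0.4496 (dimensionless)

0.4496 (dimensionless)


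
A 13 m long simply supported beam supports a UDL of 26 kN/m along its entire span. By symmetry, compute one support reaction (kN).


Total load = w * L = 26 * 13 = 338 kN
By symmetry, each reaction R = total / 2 = 338 / 2 = 169.0 kN

169.0 kN


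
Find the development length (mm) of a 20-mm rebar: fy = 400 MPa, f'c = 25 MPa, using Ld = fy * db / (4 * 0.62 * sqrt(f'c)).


Ld = (fy * db) / (4 * 0.62 * sqrt(f'c))
= (400 * 20) / (4 * 0.62 * sqrt(25))
= 8000 / 12.4
= 645.16 mm

645.16 mm


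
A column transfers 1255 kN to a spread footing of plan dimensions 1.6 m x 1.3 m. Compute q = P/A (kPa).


A = 1.6 * 1.3 = 2.08 m^2
q = P / A = 1255 / 2.08
= 603.3654 kPa

603.3654 kPa


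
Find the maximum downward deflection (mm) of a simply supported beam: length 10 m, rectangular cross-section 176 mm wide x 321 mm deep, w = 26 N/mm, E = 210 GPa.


I = 176 * 321^3 / 12 = 485117028.0 mm^4
L = 10000.0 mm, w = 26 N/mm, E = 210000.0 MPa
delta = 5 * w * L^4 / (384 * E * I)
= 5 * 26 * 10000.0^4 / (384 * 210000.0 * 485117028.0)
= 33.2312 mm

33.2312 mm


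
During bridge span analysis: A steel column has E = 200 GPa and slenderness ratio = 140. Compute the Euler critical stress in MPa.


sigma_cr = pi^2 * E / lambda^2
= 9.8696 * 200000.0 / 140^2
= 9.8696 * 200000.0 / 19600
= 100.7102 MPa

100.7102 MPa


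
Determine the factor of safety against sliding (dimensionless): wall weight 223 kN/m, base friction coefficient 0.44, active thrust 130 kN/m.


Resisting force = mu * W = 0.44 * 223 = 98.12 kN/m
FOS = Resisting / Driving = 98.12 / 130
= 0.7548 (dimensionless)

0.7548 (dimensionless)


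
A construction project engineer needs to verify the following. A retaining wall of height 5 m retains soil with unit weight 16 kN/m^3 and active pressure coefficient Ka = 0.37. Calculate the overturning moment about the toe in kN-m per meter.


Pa = 0.5 * Ka * gamma * H^2
= 0.5 * 0.37 * 16 * 5^2
= 74.0 kN/m
Arm = H / 3 = 5 / 3 = 1.6667 m
Mo = Pa * arm = Pa * H / 3 = 74.0 * 5 / 3 = 123.3333 kN-m/m

123.3333 kN-m/m


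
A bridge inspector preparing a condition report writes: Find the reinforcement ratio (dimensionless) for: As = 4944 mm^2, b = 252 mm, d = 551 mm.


rho = As / (b * d)
= 4944 / (252 * 551)
= 4944 / 138852
= 0.035606 (dimensionless)

0.035606 (dimensionless)


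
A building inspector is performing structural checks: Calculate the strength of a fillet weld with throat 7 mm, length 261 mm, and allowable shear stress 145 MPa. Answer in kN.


Strength = throat * length * allowable stress
= 7 * 261 * 145 N
= 264915 N
= 264.92 kN

264.92 kN


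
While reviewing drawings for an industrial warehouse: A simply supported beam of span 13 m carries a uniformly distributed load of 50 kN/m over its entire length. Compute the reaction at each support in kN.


Total load = w * L = 50 * 13 = 650 kN
By symmetry, each reaction R = total / 2 = 650 / 2 = 325.0 kN

325.0 kN


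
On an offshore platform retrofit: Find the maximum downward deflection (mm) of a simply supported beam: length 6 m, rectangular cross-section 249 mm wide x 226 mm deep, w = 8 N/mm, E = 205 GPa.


I = 249 * 226^3 / 12 = 239520902.0 mm^4
L = 6000.0 mm, w = 8 N/mm, E = 205000.0 MPa
delta = 5 * w * L^4 / (384 * E * I)
= 5 * 8 * 6000.0^4 / (384 * 205000.0 * 239520902.0)
= 2.7494 mm

2.7494 mm


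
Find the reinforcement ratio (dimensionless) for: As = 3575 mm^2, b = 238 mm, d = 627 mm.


rho = As / (b * d)
= 3575 / (238 * 627)
= 3575 / 149226
= 0.023957 (dimensionless)

0.023957 (dimensionless)


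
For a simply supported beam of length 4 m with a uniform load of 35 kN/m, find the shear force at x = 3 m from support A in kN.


R_A = w * L / 2 = 35 * 4 / 2 = 70.0 kN
V(x) = R_A - w * x = 70.0 - 35 * 3
= -35.0 kN

-35.0 kN


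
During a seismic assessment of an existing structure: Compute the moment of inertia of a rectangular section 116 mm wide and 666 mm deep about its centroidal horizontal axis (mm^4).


I = b * h^3 / 12
= 116 * 666^3 / 12
= 116 * 295408296 / 12
= 2855613528.0 mm^4

2855613528.0 mm^4


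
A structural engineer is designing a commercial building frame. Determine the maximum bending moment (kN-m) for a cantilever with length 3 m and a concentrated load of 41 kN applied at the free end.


For a cantilever with a point load at the free end:
M_max = P * L = 41 * 3 = 123 kN-m

123 kN-m


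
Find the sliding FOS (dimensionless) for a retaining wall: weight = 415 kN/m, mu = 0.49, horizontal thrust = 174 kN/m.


Resisting force = mu * W = 0.49 * 415 = 203.35 kN/m
FOS = Resisting / Driving = 203.35 / 174
= 1.1687 (dimensionless)

1.1687 (dimensionless)


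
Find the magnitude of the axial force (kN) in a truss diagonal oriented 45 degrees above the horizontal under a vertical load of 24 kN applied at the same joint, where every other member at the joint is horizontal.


At the joint, only the diagonal has a vertical component, so vertical equilibrium gives:
F * sin(45) = 24
F = 24 / sin(45)
= 24 / 0.707107
= 33.94 kN

33.94 kN


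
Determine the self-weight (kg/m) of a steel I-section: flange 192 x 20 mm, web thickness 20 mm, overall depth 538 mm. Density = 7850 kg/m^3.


A_flanges = 2 * 192 * 20 = 7680 mm^2
A_web = (538 - 2 * 20) * 20 = 9960 mm^2
A_total = 7680 + 9960 = 17640 mm^2 = 0.017640 m^2
Weight = rho * A = 7850 * 0.017640 = 138.474 kg/m

138.474 kg/m


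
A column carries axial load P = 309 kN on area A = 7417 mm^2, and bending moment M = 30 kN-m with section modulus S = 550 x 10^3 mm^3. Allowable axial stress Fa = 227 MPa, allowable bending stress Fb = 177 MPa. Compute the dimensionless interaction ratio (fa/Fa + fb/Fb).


f_a = P / A = 309000.0 / 7417 = 41.661 MPa
f_b = M / S = 30000000.0 / 550000.0 = 54.5455 MPa
Ratio = f_a / Fa + f_b / Fb
= 41.661 / 227 + 54.5455 / 177
= 0.4917 (dimensionless)

0.4917 (dimensionless)
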